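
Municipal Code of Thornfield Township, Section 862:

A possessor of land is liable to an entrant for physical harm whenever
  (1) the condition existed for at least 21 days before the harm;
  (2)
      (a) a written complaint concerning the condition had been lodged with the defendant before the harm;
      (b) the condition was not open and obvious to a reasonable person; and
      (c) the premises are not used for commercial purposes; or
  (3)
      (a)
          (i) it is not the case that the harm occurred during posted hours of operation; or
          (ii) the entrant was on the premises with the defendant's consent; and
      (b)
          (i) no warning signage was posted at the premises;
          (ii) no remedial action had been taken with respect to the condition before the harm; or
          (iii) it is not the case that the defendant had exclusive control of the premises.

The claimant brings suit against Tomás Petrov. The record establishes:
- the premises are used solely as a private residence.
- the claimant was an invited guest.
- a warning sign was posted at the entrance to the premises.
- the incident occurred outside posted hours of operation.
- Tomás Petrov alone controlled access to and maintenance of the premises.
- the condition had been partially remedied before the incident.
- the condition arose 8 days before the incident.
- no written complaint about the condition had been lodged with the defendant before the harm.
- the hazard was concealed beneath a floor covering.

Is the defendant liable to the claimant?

No — not liable.

(1) condition ≥21 days old — not met.
(a) complaint lodged — fails.
(b) not open/obvious — satisfied.
(c) not (commercial use) — satisfied.
So (2) is not satisfied (F AND T AND T).
(i) not (during posted hours) — satisfied.
(ii) consent to enter — satisfied.
(a) = T OR T = true.
(i) no signage posted — fails.
(ii) no remedial action — fails.
(iii) not (exclusive control) — not met.
So (b) is not satisfied (F OR F OR F).
(3): T AND F → false.
Overall = F OR F OR F = false.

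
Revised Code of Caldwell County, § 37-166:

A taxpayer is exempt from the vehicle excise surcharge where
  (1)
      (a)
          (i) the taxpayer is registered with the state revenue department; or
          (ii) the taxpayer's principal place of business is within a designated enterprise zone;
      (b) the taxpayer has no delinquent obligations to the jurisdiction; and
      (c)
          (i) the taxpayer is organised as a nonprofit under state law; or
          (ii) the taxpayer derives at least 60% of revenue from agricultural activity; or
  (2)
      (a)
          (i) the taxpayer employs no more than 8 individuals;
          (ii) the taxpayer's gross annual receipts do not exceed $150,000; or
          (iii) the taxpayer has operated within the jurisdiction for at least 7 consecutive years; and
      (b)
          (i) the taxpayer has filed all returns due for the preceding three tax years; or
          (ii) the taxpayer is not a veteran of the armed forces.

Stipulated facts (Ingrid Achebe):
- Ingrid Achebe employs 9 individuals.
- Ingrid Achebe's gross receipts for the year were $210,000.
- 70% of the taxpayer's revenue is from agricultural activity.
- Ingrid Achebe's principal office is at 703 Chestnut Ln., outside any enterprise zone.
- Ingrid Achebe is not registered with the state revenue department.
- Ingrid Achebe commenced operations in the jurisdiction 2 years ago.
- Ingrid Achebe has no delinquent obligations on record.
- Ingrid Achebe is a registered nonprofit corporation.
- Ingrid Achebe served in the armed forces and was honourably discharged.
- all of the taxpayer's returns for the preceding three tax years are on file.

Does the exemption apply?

(i) state-registered — not satisfied.
(ii) in enterprise zone — not satisfied.
So (a) is not satisfied (F OR F).
(b) no delinquency — met.
(i) nonprofit — met.
(ii) ≥60% agricultural — satisfied.
(c): T OR T → true.
(1): F AND T AND T → false.
(i) ≤ 8 employees — not satisfied.
(ii) receipts ≤ $150,000 — not satisfied.
(iii) ≥ 7 yrs in jurisdiction — not satisfied.
(a) = F OR F OR F = false.
(i) returns current — holds.
(ii) not (veteran) — not met.
So (b) is satisfied (T OR F).
So (2) is not satisfied (F AND T).
Overall: F OR F → false.

No — not exempt.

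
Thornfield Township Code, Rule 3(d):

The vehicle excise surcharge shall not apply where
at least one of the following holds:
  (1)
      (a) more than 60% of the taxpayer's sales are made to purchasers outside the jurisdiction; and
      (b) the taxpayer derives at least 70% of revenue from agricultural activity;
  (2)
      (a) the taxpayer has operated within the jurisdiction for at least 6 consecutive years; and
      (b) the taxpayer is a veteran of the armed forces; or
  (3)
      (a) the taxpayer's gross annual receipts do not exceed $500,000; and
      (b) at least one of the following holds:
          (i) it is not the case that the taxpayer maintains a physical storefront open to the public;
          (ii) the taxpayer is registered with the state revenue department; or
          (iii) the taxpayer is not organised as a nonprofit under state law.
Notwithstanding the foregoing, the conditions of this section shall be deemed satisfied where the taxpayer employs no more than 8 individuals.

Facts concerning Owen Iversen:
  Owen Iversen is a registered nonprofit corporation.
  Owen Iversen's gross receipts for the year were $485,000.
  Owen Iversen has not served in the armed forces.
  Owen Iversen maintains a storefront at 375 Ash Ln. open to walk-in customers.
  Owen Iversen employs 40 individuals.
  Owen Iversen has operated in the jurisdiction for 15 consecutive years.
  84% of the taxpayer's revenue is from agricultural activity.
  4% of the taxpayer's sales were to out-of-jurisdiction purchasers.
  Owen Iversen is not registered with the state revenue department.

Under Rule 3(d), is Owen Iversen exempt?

(a) >60% out-of-jur. sales — fails.
(b) ≥70% agricultural — holds.
(1): F AND T → false.
(a) ≥ 6 yrs in jurisdiction — met.
(b) veteran — fails.
So (2) is not satisfied (T AND F).
(a) receipts ≤ $500,000 — satisfied.
(i) not (has storefront) — fails.
(ii) state-registered — not satisfied.
(iii) not (nonprofit) — fails.
(b): F OR F OR F → false.
So (3) is not satisfied (T AND F).
So Overall is not satisfied (F OR F OR F).
Exception (≤ 8 employees) — not satisfied.
Result: main false OR exception false → false.

No — not exempt.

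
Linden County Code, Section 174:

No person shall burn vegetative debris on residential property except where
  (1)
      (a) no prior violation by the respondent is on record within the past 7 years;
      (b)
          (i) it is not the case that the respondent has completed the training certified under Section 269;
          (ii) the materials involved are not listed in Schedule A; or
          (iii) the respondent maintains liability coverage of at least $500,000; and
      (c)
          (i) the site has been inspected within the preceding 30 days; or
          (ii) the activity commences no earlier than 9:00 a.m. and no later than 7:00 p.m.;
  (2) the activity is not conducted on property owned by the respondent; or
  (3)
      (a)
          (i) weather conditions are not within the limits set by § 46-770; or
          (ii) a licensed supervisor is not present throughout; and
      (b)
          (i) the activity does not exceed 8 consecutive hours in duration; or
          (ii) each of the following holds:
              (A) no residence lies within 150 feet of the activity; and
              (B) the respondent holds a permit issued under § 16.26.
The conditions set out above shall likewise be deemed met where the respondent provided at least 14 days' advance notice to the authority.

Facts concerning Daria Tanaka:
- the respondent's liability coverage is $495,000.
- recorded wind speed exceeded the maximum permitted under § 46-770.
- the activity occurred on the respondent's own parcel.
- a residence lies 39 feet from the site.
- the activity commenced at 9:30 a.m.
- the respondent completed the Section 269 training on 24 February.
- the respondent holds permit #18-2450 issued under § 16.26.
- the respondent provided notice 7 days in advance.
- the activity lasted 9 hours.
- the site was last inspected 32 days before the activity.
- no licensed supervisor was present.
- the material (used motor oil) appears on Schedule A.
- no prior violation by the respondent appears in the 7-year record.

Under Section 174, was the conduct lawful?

No — unlawful.

(a) no prior violation — satisfied.
(i) not (training certified) — fails.
(ii) not (Schedule A material) — not satisfied.
(iii) coverage ≥ $500,000 — not satisfied.
(b) = F OR F OR F = false.
(i) site inspected — not met.
(ii) start within hours — holds.
(c): F OR T → true.
(1): T AND F AND T → false.
(2) not (own property) — not met.
(i) not (weather ok) — met.
(ii) not (supervisor present) — satisfied.
So (a) is satisfied (T OR T).
(i) ≤ 8 hrs duration — fails.
(A) no residence in 150 ft — fails.
(B) holds permit — satisfied.
(ii) = F AND T = false.
So (b) is not satisfied (F OR F).
(3): T AND F → false.
Overall: F OR F OR F → false.
Exception (≥14 days' notice) — not satisfied.
Result: main false OR exception false → false.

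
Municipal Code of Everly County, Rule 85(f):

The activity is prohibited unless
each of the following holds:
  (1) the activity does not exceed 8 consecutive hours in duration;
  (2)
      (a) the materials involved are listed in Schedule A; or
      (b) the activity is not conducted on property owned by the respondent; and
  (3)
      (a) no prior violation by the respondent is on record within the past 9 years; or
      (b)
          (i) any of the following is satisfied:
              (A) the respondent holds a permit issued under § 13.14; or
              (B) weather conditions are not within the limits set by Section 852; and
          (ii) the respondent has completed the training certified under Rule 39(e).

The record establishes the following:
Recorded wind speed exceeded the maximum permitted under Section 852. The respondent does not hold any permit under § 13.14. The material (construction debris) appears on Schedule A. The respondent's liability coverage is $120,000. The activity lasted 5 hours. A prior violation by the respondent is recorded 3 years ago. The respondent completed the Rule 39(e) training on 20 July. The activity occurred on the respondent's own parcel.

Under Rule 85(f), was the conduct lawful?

Yes — lawful.

(1) ≤ 8 hrs duration — satisfied.
(a) Schedule A material — met.
(b) not (own property) — not met.
(2) = T OR F = true.
(a) no prior violation — not satisfied.
(A) holds permit — fails.
(B) not (weather ok) — satisfied.
(i) = F OR T = true.
(ii) training certified — satisfied.
So (b) is satisfied (T AND T).
(3) = F OR T = true.
So Overall is satisfied (T AND T AND T).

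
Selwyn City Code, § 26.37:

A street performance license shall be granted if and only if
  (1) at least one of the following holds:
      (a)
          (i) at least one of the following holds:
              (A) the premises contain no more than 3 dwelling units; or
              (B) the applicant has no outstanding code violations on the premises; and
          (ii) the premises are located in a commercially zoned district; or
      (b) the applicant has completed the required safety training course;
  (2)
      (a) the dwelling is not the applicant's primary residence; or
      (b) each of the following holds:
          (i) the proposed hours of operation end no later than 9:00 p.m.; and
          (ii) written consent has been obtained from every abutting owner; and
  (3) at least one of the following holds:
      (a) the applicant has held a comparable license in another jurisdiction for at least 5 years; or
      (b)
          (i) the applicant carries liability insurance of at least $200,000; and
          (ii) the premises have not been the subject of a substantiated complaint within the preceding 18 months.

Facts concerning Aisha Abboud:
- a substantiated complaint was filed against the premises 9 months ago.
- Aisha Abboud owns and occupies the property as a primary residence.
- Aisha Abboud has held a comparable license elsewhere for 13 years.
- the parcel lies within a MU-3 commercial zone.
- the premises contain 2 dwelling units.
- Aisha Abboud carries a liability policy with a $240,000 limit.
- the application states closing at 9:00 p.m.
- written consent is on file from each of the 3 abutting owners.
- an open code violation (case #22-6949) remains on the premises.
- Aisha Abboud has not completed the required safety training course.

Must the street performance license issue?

Yes — granted.

(A) ≤ 3 units — satisfied.
(B) no code violations — fails.
(i): T OR F → true.
(ii) commercially zoned — satisfied.
So (a) is satisfied (T AND T).
(b) safety training — not met.
So (1) is satisfied (T OR F).
(a) not (primary residence) — fails.
(i) closes by 9 p.m. — holds.
(ii) all abutters consent — holds.
So (b) is satisfied (T AND T).
(2): F OR T → true.
(a) prior license ≥ 5 yr — satisfied.
(i) insurance ≥ $200,000 — satisfied.
(ii) no complaint in 18 mo. — not satisfied.
(b) = T AND F = false.
(3): T OR F → true.
Overall: T AND T AND T → true.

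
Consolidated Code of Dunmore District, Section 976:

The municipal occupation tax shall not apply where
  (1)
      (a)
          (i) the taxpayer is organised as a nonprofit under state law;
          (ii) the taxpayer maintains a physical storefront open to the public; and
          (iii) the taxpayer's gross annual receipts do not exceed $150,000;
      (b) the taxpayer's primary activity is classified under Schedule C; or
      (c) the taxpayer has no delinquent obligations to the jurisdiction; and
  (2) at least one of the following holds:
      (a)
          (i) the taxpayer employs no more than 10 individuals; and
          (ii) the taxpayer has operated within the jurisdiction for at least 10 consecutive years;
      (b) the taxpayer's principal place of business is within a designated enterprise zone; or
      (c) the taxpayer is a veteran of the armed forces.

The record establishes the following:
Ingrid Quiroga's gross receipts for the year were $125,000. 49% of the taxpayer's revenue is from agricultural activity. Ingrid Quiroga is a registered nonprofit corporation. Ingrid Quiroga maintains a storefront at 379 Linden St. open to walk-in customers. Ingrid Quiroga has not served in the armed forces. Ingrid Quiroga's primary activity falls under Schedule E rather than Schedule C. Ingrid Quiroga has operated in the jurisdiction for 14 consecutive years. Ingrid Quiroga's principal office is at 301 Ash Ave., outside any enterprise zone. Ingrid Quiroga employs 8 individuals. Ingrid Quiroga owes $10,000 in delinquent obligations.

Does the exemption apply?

(i) nonprofit — met.
(ii) has storefront — satisfied.
(iii) receipts ≤ $150,000 — holds.
(a) = T AND T AND T = true.
(b) Schedule C activity — fails.
(c) no delinquency — not met.
So (1) is satisfied (T OR F OR F).
(i) ≤ 10 employees — satisfied.
(ii) ≥ 10 yrs in jurisdiction — holds.
(a): T AND T → true.
(b) in enterprise zone — not met.
(c) veteran — fails.
(2): T OR F OR F → true.
Overall: T AND T → true.

Yes — exempt.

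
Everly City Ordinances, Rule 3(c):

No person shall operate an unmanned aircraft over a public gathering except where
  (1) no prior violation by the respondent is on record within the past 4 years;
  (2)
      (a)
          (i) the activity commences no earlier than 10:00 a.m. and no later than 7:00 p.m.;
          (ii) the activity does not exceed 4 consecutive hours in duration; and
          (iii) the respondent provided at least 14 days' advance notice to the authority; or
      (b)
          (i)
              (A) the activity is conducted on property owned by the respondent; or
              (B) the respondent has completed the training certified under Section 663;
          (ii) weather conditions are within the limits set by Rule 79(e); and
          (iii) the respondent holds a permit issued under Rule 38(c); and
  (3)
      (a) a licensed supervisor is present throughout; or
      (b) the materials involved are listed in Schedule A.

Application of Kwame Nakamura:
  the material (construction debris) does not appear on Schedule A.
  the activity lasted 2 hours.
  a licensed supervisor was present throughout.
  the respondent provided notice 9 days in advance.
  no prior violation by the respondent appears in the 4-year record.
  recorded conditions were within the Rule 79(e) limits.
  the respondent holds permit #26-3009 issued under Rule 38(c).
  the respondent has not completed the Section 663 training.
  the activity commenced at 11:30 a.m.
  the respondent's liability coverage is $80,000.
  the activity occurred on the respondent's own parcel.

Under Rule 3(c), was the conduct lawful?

Yes — lawful.

(1) no prior violation — met.
(i) start within hours — holds.
(ii) ≤ 4 hrs duration — met.
(iii) ≥14 days' notice — fails.
(a) = T AND T AND F = false.
(A) own property — holds.
(B) training certified — not satisfied.
So (i) is satisfied (T OR F).
(ii) weather ok — satisfied.
(iii) holds permit — met.
(b): T AND T AND T → true.
(2): F OR T → true.
(a) supervisor present — met.
(b) Schedule A material — not met.
(3) = T OR F = true.
So Overall is satisfied (T AND T AND T).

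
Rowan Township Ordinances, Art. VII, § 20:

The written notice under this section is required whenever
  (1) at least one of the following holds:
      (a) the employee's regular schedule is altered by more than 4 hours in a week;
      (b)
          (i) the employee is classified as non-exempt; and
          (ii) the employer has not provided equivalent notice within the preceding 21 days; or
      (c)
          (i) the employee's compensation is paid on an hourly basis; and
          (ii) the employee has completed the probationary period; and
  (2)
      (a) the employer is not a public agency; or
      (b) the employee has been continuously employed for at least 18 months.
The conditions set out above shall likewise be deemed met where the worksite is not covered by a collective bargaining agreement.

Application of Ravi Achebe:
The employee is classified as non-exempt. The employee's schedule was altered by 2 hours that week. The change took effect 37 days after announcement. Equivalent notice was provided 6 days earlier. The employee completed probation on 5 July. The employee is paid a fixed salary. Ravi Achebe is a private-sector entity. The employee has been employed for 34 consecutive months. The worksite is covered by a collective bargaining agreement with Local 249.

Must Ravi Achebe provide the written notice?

No — not required.

(a) schedule shift > 4h — not satisfied.
(i) non-exempt — holds.
(ii) no recent notice — not satisfied.
(b): T AND F → false.
(i) hourly-paid — not met.
(ii) past probation — holds.
So (c) is not satisfied (F AND T).
(1) = F OR F OR F = false.
(a) not (public agency) — satisfied.
(b) tenure ≥ 18 mo. — met.
So (2) is satisfied (T OR T).
So Overall is not satisfied (F AND T).
Exception (no CBA) — not satisfied.
Result: main false OR exception false → false.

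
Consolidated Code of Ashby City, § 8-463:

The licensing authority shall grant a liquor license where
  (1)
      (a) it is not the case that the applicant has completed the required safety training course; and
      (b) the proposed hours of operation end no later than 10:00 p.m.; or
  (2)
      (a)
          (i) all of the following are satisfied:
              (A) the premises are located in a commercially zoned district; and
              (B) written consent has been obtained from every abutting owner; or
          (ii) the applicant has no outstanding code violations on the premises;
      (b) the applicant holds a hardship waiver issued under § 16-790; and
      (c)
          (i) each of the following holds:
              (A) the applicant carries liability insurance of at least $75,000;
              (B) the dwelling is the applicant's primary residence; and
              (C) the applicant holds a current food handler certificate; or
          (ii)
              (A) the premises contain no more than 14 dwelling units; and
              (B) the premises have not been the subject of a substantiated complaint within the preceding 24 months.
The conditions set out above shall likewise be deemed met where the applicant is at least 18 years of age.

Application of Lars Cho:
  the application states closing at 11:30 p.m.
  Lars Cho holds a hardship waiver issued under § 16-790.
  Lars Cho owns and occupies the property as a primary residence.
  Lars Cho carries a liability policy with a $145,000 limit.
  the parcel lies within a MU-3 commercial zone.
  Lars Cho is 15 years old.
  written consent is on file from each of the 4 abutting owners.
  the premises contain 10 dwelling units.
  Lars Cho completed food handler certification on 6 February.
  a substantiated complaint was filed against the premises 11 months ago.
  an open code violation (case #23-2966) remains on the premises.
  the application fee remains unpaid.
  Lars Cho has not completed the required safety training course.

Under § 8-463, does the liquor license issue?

Yes — granted.

(a) not (safety training) — satisfied.
(b) closes by 10 p.m. — not satisfied.
(1) = T AND F = false.
(A) commercially zoned — holds.
(B) all abutters consent — holds.
So (i) is satisfied (T AND T).
(ii) no code violations — not satisfied.
(a): T OR F → true.
(b) hardship waiver — satisfied.
(A) insurance ≥ $75,000 — met.
(B) primary residence — met.
(C) food handler cert. — holds.
(i): T AND T AND T → true.
(A) ≤ 14 units — satisfied.
(B) no complaint in 24 mo. — fails.
So (ii) is not satisfied (T AND F).
So (c) is satisfied (T OR F).
(2): T AND T AND T → true.
So Overall is satisfied (F OR T).
Exception (age ≥ 18) — not satisfied.
Result: main true OR exception false → true.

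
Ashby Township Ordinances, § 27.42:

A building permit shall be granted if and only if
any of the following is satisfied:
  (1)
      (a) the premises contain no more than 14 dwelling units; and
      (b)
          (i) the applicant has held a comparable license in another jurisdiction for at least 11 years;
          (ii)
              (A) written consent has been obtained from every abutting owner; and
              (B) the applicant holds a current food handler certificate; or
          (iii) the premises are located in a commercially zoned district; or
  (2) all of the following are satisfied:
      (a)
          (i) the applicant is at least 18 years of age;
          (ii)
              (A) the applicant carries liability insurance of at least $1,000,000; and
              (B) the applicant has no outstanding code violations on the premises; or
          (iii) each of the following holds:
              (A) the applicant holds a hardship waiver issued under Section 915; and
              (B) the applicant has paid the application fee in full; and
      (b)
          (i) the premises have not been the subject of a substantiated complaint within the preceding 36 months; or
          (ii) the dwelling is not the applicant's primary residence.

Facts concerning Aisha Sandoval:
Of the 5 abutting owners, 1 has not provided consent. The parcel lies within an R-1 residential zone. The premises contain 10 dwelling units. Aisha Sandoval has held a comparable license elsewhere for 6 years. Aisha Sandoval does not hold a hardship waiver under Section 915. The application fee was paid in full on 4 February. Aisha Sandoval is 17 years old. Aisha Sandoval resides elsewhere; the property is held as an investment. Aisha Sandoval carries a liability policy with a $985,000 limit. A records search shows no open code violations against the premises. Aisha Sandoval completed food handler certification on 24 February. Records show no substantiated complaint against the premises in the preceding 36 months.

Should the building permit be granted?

(a) ≤ 14 units — met.
(i) prior license ≥ 11 yr — not satisfied.
(A) all abutters consent — fails.
(B) food handler cert. — met.
(ii) = F AND T = false.
(iii) commercially zoned — not met.
(b): F OR F OR F → false.
(1) = T AND F = false.
(i) age ≥ 18 — fails.
(A) insurance ≥ $1,000,000 — fails.
(B) no code violations — holds.
(ii): F AND T → false.
(A) hardship waiver — not satisfied.
(B) fee paid — satisfied.
(iii): F AND T → false.
(a): F OR F OR F → false.
(i) no complaint in 36 mo. — holds.
(ii) not (primary residence) — met.
So (b) is satisfied (T OR T).
(2): F AND T → false.
Overall: F OR F → false.

No — denied.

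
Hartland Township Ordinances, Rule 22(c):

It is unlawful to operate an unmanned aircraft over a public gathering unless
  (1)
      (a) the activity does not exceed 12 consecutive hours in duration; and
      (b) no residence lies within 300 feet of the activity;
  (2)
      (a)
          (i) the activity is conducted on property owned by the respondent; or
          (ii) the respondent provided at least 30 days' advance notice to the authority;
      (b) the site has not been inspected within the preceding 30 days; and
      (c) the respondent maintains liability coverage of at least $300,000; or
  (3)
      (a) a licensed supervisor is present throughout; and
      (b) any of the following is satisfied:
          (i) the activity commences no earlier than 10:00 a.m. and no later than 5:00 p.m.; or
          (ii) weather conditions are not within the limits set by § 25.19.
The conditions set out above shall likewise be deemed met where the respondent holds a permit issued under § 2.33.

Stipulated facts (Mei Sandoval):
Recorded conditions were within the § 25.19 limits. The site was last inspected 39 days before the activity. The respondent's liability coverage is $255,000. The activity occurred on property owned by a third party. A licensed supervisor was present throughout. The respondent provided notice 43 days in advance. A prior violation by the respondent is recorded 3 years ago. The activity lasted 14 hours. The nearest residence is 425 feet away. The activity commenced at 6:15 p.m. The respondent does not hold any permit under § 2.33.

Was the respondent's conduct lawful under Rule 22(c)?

(a) ≤ 12 hrs duration — fails.
(b) no residence in 300 ft — satisfied.
So (1) is not satisfied (F AND T).
(i) own property — fails.
(ii) ≥30 days' notice — satisfied.
(a) = F OR T = true.
(b) not (site inspected) — holds.
(c) coverage ≥ $300,000 — not satisfied.
(2): T AND T AND F → false.
(a) supervisor present — met.
(i) start within hours — not satisfied.
(ii) not (weather ok) — not satisfied.
(b): F OR F → false.
(3): T AND F → false.
Overall = F OR F OR F = false.
Exception (holds permit) — not satisfied.
Result: main false OR exception false → false.

No — unlawful.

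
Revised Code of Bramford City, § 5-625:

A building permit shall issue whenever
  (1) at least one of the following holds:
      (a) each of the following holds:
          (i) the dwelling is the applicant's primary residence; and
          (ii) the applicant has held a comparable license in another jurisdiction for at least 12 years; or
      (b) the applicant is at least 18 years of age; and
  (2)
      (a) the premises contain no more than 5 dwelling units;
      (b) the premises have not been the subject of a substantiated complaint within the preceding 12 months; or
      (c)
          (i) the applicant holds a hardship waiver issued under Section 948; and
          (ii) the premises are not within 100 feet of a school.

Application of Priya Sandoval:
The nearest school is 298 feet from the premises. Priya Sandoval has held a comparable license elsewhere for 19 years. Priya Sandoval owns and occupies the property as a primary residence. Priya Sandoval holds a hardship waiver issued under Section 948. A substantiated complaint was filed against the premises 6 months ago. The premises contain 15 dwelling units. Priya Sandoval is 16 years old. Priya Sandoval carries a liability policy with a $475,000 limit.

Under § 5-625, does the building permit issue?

(i) primary residence — met.
(ii) prior license ≥ 12 yr — satisfied.
So (a) is satisfied (T AND T).
(b) age ≥ 18 — fails.
So (1) is satisfied (T OR F).
(a) ≤ 5 units — fails.
(b) no complaint in 12 mo. — not satisfied.
(i) hardship waiver — holds.
(ii) ≥100 ft from school — met.
(c): T AND T → true.
(2): F OR F OR T → true.
So Overall is satisfied (T AND T).

Yes — granted.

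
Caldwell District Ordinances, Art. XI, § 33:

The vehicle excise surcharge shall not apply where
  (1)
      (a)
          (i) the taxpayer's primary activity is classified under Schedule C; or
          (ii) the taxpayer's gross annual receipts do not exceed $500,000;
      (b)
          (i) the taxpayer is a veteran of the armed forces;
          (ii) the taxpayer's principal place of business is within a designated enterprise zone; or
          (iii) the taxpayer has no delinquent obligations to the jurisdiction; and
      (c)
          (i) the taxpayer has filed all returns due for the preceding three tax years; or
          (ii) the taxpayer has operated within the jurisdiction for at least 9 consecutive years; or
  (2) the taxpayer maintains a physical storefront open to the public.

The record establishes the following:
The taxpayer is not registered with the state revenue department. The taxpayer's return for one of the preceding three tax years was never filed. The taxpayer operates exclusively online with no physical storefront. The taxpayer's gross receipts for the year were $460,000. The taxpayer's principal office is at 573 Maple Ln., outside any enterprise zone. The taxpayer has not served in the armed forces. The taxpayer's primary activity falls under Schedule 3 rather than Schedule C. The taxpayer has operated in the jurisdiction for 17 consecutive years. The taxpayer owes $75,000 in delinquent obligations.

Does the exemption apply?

No — not exempt.

(i) Schedule C activity — not satisfied.
(ii) receipts ≤ $500,000 — satisfied.
So (a) is satisfied (F OR T).
(i) veteran — fails.
(ii) in enterprise zone — not satisfied.
(iii) no delinquency — fails.
(b) = F OR F OR F = false.
(i) returns current — not satisfied.
(ii) ≥ 9 yrs in jurisdiction — holds.
(c) = F OR T = true.
So (1) is not satisfied (T AND F AND T).
(2) has storefront — not satisfied.
Overall = F OR F = false.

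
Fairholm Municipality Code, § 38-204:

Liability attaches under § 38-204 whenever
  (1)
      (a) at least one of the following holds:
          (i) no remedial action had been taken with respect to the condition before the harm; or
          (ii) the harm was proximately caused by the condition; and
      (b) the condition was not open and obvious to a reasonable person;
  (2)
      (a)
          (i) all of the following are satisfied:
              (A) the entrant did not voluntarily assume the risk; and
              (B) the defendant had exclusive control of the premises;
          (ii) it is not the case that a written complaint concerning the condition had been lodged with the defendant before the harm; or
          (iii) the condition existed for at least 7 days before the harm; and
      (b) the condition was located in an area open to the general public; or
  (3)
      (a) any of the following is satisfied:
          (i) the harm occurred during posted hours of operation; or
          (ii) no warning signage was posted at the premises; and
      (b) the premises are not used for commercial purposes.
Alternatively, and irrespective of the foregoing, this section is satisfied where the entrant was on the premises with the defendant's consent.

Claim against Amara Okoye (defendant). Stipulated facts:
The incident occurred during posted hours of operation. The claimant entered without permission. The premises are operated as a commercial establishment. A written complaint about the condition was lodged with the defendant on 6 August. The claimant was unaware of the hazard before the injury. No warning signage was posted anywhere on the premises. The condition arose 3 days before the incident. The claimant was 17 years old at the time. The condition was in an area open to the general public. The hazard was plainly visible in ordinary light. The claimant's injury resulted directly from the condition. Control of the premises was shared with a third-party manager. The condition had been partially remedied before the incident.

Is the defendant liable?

(i) no remedial action — not satisfied.
(ii) proximate cause — holds.
So (a) is satisfied (F OR T).
(b) not open/obvious — fails.
So (1) is not satisfied (T AND F).
(A) no assumed risk — holds.
(B) exclusive control — not satisfied.
So (i) is not satisfied (T AND F).
(ii) not (complaint lodged) — fails.
(iii) condition ≥7 days old — not satisfied.
(a): F OR F OR F → false.
(b) public area — satisfied.
So (2) is not satisfied (F AND T).
(i) during posted hours — holds.
(ii) no signage posted — met.
(a) = T OR T = true.
(b) not (commercial use) — fails.
(3): T AND F → false.
So Overall is not satisfied (F OR F OR F).
Exception (consent to enter) — not satisfied.
Result: main false OR exception false → false.

No — not liable.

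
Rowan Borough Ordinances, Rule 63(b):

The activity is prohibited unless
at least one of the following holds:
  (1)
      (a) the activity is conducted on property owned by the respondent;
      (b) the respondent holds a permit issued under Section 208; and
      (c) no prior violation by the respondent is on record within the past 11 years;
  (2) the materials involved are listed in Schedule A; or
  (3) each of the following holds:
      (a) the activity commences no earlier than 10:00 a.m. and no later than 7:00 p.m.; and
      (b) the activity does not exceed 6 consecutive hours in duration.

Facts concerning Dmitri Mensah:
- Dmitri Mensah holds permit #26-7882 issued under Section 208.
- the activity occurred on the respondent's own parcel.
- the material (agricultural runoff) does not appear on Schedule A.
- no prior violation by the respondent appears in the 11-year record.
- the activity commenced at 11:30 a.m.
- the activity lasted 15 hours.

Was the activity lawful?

(a) own property — holds.
(b) holds permit — met.
(c) no prior violation — satisfied.
(1): T AND T AND T → true.
(2) Schedule A material — not satisfied.
(a) start within hours — satisfied.
(b) ≤ 6 hrs duration — not met.
(3): T AND F → false.
So Overall is satisfied (T OR F OR F).

Yes — lawful.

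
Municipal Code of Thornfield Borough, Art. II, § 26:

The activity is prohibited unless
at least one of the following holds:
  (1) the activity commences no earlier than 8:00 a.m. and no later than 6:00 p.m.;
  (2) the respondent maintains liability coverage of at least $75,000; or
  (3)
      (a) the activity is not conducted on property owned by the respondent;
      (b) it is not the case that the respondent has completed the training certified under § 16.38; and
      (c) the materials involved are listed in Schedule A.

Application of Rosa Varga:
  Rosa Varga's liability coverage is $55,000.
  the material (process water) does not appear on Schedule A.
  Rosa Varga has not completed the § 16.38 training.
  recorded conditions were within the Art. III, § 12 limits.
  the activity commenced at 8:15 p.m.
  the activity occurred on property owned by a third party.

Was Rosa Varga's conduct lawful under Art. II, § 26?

No — unlawful.

(1) start within hours — not satisfied.
(2) coverage ≥ $75,000 — fails.
(a) not (own property) — met.
(b) not (training certified) — met.
(c) Schedule A material — fails.
So (3) is not satisfied (T AND T AND F).
So Overall is not satisfied (F OR F OR F).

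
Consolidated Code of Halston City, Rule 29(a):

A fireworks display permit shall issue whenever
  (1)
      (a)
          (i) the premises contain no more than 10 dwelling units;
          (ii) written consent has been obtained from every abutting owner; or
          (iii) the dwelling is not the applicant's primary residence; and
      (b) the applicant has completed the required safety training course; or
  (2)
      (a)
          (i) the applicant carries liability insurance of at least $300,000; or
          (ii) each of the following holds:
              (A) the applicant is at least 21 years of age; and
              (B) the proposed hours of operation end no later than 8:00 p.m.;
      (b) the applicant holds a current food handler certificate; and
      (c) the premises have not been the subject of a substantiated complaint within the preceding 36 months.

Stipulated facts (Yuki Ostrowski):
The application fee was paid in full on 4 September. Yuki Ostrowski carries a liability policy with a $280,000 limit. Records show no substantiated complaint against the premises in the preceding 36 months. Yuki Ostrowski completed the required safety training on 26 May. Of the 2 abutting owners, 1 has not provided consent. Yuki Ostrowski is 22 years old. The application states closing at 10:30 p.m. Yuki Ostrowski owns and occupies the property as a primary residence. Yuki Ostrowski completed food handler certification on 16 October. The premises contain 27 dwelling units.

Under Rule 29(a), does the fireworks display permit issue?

No — denied.

(i) ≤ 10 units — not met.
(ii) all abutters consent — not met.
(iii) not (primary residence) — not met.
(a): F OR F OR F → false.
(b) safety training — met.
(1): F AND T → false.
(i) insurance ≥ $300,000 — not satisfied.
(A) age ≥ 21 — holds.
(B) closes by 8 p.m. — fails.
(ii) = T AND F = false.
So (a) is not satisfied (F OR F).
(b) food handler cert. — holds.
(c) no complaint in 36 mo. — satisfied.
So (2) is not satisfied (F AND T AND T).
So Overall is not satisfied (F OR F).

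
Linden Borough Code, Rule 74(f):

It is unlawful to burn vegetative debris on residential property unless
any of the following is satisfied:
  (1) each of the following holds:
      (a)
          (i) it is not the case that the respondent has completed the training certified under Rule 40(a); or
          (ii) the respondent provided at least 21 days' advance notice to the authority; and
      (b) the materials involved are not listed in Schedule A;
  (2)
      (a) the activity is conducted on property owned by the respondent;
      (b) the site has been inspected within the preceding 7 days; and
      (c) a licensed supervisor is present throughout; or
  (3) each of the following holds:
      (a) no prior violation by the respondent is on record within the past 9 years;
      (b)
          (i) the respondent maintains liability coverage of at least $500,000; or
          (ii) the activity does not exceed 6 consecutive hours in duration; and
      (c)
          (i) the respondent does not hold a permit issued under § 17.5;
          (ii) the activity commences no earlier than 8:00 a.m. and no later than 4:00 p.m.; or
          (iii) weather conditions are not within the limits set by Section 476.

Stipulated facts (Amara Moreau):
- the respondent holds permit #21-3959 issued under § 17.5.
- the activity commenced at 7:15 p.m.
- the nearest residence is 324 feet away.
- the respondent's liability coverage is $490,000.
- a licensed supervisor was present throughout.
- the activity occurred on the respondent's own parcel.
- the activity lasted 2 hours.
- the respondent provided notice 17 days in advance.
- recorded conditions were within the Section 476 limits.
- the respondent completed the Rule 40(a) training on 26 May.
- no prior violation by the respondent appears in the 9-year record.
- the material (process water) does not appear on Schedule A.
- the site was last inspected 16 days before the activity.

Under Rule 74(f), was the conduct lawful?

No — unlawful.

(i) not (training certified) — not satisfied.
(ii) ≥21 days' notice — not satisfied.
(a): F OR F → false.
(b) not (Schedule A material) — satisfied.
(1): F AND T → false.
(a) own property — holds.
(b) site inspected — not met.
(c) supervisor present — satisfied.
(2): T AND F AND T → false.
(a) no prior violation — satisfied.
(i) coverage ≥ $500,000 — not satisfied.
(ii) ≤ 6 hrs duration — satisfied.
(b) = F OR T = true.
(i) not (holds permit) — not met.
(ii) start within hours — not met.
(iii) not (weather ok) — not satisfied.
(c) = F OR F OR F = false.
So (3) is not satisfied (T AND T AND F).
So Overall is not satisfied (F OR F OR F).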